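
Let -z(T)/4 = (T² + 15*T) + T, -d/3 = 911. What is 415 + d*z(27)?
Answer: 12692467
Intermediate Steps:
d = -2733 (d = -3*911 = -2733)
z(T) = -64*T - 4*T² (z(T) = -4*((T² + 15*T) + T) = -4*(T² + 16*T) = -64*T - 4*T²)
415 + d*z(27) = 415 - (-10932)*27*(16 + 27) = 415 - (-10932)*27*43 = 415 - 2733*(-4644) = 415 + 12692052 = 12692467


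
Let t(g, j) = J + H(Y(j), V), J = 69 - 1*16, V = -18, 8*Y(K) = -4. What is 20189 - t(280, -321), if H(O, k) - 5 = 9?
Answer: 20122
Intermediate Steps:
Y(K) = -½ (Y(K) = (⅛)*(-4) = -½)
H(O, k) = 14 (H(O, k) = 5 + 9 = 14)
J = 53 (J = 69 - 16 = 53)
t(g, j) = 67 (t(g, j) = 53 + 14 = 67)
20189 - t(280, -321) = 20189 - 1*67 = 20189 - 67 = 20122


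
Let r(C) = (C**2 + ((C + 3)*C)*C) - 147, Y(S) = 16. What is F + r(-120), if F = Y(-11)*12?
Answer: -1670355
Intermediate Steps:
r(C) = -147 + C**2 + C**2*(3 + C) (r(C) = (C**2 + ((3 + C)*C)*C) - 147 = (C**2 + (C*(3 + C))*C) - 147 = (C**2 + C**2*(3 + C)) - 147 = -147 + C**2 + C**2*(3 + C))
F = 192 (F = 16*12 = 192)
F + r(-120) = 192 + (-147 + (-120)**3 + 4*(-120)**2) = 192 + (-147 - 1728000 + 4*14400) = 192 + (-147 - 1728000 + 57600) = 192 - 1670547 = -1670355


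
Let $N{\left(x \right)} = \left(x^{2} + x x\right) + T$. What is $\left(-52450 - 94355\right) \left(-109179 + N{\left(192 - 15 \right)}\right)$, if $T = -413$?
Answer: $6890145870$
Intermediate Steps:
$N{\left(x \right)} = -413 + 2 x^{2}$ ($N{\left(x \right)} = \left(x^{2} + x x\right) - 413 = \left(x^{2} + x^{2}\right) - 413 = 2 x^{2} - 413 = -413 + 2 x^{2}$)
$\left(-52450 - 94355\right) \left(-109179 + N{\left(192 - 15 \right)}\right) = \left(-52450 - 94355\right) \left(-109179 - \left(413 - 2 \left(192 - 15\right)^{2}\right)\right) = - 146805 \left(-109179 - \left(413 - 2 \cdot 177^{2}\right)\right) = - 146805 \left(-109179 + \left(-413 + 2 \cdot 31329\right)\right) = - 146805 \left(-109179 + \left(-413 + 62658\right)\right) = - 146805 \left(-109179 + 62245\right) = \left(-146805\right) \left(-46934\right) = 6890145870$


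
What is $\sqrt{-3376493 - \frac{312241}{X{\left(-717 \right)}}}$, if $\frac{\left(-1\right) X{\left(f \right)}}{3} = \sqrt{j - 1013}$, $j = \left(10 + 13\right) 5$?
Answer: $\frac{\sqrt{-24505357150548 - 841177254 i \sqrt{898}}}{2694} \approx 0.94508 - 1837.5 i$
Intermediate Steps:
$j = 115$ ($j = 23 \cdot 5 = 115$)
$X{\left(f \right)} = - 3 i \sqrt{898}$ ($X{\left(f \right)} = - 3 \sqrt{115 - 1013} = - 3 \sqrt{-898} = - 3 i \sqrt{898}$)
$\sqrt{-3376493 - \frac{312241}{X{\left(-717 \right)}}} = \sqrt{-3376493 - \frac{312241}{\left(-3\right) i \sqrt{898}}} = \sqrt{-3376493 - 312241 \frac{i \sqrt{898}}{2694}} = \sqrt{-3376493 - \frac{312241 i \sqrt{898}}{2694}}$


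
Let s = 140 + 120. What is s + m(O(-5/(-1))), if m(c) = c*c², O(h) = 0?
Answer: 260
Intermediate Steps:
m(c) = c³
s = 260
s + m(O(-5/(-1))) = 260 + 0³ = 260 + 0 = 260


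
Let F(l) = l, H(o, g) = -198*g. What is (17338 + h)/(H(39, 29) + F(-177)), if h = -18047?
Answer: 709/5919 ≈ 0.11978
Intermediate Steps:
(17338 + h)/(H(39, 29) + F(-177)) = (17338 - 18047)/(-198*29 - 177) = -709/(-5742 - 177) = -709/(-5919) = -709*(-1/5919) = 709/5919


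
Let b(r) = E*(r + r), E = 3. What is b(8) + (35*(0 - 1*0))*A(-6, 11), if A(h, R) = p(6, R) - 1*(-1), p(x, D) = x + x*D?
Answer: 48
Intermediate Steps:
p(x, D) = x + D*x
A(h, R) = 7 + 6*R (A(h, R) = 6*(1 + R) - 1*(-1) = (6 + 6*R) + 1 = 7 + 6*R)
b(r) = 6*r (b(r) = 3*(r + r) = 3*(2*r) = 6*r)
b(8) + (35*(0 - 1*0))*A(-6, 11) = 6*8 + (35*(0 - 1*0))*(7 + 6*11) = 48 + (35*(0 + 0))*(7 + 66) = 48 + (35*0)*73 = 48 + 0*73 = 48 + 0 = 48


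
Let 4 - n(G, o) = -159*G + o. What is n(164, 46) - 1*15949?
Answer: 10085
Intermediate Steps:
n(G, o) = 4 - o + 159*G (n(G, o) = 4 - (-159*G + o) = 4 - (o - 159*G) = 4 + (-o + 159*G) = 4 - o + 159*G)
n(164, 46) - 1*15949 = (4 - 1*46 + 159*164) - 1*15949 = (4 - 46 + 26076) - 15949 = 26034 - 15949 = 10085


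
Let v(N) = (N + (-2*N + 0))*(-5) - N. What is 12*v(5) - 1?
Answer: 239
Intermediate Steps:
v(N) = 4*N (v(N) = (N - 2*N)*(-5) - N = -N*(-5) - N = 5*N - N = 4*N)
12*v(5) - 1 = 12*(4*5) - 1 = 12*20 - 1 = 240 - 1 = 239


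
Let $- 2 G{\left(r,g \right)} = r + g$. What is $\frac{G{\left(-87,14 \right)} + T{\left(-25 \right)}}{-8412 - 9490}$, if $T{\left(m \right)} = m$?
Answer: $- \frac{23}{35804} \approx -0.00064239$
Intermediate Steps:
$G{\left(r,g \right)} = - \frac{g}{2} - \frac{r}{2}$ ($G{\left(r,g \right)} = - \frac{r + g}{2} = - \frac{g + r}{2} = - \frac{g}{2} - \frac{r}{2}$)
$\frac{G{\left(-87,14 \right)} + T{\left(-25 \right)}}{-8412 - 9490} = \frac{\left(\left(- \frac{1}{2}\right) 14 - - \frac{87}{2}\right) - 25}{-8412 - 9490} = \frac{\left(-7 + \frac{87}{2}\right) - 25}{-17902} = \left(\frac{73}{2} - 25\right) \left(- \frac{1}{17902}\right) = \frac{23}{2} \left(- \frac{1}{17902}\right) = - \frac{23}{35804}$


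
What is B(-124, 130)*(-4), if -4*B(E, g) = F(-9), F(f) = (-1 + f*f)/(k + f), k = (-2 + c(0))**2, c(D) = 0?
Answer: -16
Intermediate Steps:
k = 4 (k = (-2 + 0)**2 = (-2)**2 = 4)
F(f) = (-1 + f**2)/(4 + f) (F(f) = (-1 + f*f)/(4 + f) = (-1 + f**2)/(4 + f))
B(E, g) = 4 (B(E, g) = -(-1 + (-9)**2)/(4*(4 - 9)) = -(-1 + 81)/(4*(-5)) = -(-1)*80/20 = -1/4*(-16) = 4)
B(-124, 130)*(-4) = 4*(-4) = -16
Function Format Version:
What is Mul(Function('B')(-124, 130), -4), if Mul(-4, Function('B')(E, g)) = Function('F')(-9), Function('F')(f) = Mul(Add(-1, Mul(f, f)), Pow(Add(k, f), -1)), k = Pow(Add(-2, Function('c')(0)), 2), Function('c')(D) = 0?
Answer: -16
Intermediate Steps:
k = 4 (k = Pow(Add(-2, 0), 2) = Pow(-2, 2) = 4)
Function('F')(f) = Mul(Pow(Add(4, f), -1), Add(-1, Pow(f, 2))) (Function('F')(f) = Mul(Add(-1, Mul(f, f)), Pow(Add(4, f), -1)) = Mul(Add(-1, Pow(f, 2)), Pow(Add(4, f), -1)) = Mul(Pow(Add(4, f), -1), Add(-1, Pow(f, 2))))
Function('B')(E, g) = 4 (Function('B')(E, g) = Mul(Rational(-1, 4), Mul(Pow(Add(4, -9), -1), Add(-1, Pow(-9, 2)))) = Mul(Rational(-1, 4), Mul(Pow(-5, -1), Add(-1, 81))) = Mul(Rational(-1, 4), Mul(Rational(-1, 5), 80)) = Mul(Rational(-1, 4), -16) = 4)
Mul(Function('B')(-124, 130), -4) = Mul(4, -4) = -16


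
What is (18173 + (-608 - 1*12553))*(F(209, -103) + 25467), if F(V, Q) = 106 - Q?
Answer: 128688112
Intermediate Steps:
(18173 + (-608 - 1*12553))*(F(209, -103) + 25467) = (18173 + (-608 - 1*12553))*((106 - 1*(-103)) + 25467) = (18173 + (-608 - 12553))*((106 + 103) + 25467) = (18173 - 13161)*(209 + 25467) = 5012*25676 = 128688112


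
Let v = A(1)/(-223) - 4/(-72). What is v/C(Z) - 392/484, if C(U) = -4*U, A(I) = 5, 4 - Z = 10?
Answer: -9424835/11656656 ≈ -0.80854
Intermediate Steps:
Z = -6 (Z = 4 - 1*10 = 4 - 10 = -6)
v = 133/4014 (v = 5/(-223) - 4/(-72) = 5*(-1/223) - 4*(-1/72) = -5/223 + 1/18 = 133/4014 ≈ 0.033134)
v/C(Z) - 392/484 = 133/(4014*((-4*(-6)))) - 392/484 = (133/4014)/24 - 392*1/484 = (133/4014)*(1/24) - 98/121 = 133/96336 - 98/121 = -9424835/11656656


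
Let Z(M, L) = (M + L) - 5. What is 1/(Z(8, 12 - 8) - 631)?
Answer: -1/624 ≈ -0.0016026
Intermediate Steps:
Z(M, L) = -5 + L + M (Z(M, L) = (L + M) - 5 = -5 + L + M)
1/(Z(8, 12 - 8) - 631) = 1/((-5 + (12 - 8) + 8) - 631) = 1/((-5 + 4 + 8) - 631) = 1/(7 - 631) = 1/(-624) = -1/624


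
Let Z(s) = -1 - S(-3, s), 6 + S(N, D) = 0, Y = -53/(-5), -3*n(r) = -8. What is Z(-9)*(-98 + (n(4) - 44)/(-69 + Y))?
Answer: -106535/219 ≈ -486.46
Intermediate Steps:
n(r) = 8/3 (n(r) = -⅓*(-8) = 8/3)
Y = 53/5 (Y = -53*(-⅕) = 53/5 ≈ 10.600)
S(N, D) = -6 (S(N, D) = -6 + 0 = -6)
Z(s) = 5 (Z(s) = -1 - 1*(-6) = -1 + 6 = 5)
Z(-9)*(-98 + (n(4) - 44)/(-69 + Y)) = 5*(-98 + (8/3 - 44)/(-69 + 53/5)) = 5*(-98 - 124/(3*(-292/5))) = 5*(-98 - 124/3*(-5/292)) = 5*(-98 + 155/219) = 5*(-21307/219) = -106535/219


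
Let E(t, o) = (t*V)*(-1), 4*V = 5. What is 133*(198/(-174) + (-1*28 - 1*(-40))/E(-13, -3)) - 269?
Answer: -607214/1885 ≈ -322.13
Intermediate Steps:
V = 5/4 (V = (¼)*5 = 5/4 ≈ 1.2500)
E(t, o) = -5*t/4 (E(t, o) = (t*(5/4))*(-1) = (5*t/4)*(-1) = -5*t/4)
133*(198/(-174) + (-1*28 - 1*(-40))/E(-13, -3)) - 269 = 133*(198/(-174) + (-1*28 - 1*(-40))/((-5/4*(-13)))) - 269 = 133*(198*(-1/174) + (-28 + 40)/(65/4)) - 269 = 133*(-33/29 + 12*(4/65)) - 269 = 133*(-33/29 + 48/65) - 269 = 133*(-753/1885) - 269 = -100149/1885 - 269 = -607214/1885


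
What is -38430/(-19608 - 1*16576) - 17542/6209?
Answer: -28294847/16047604 ≈ -1.7632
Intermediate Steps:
-38430/(-19608 - 1*16576) - 17542/6209 = -38430/(-19608 - 16576) - 17542*1/6209 = -38430/(-36184) - 2506/887 = -38430*(-1/36184) - 2506/887 = 19215/18092 - 2506/887 = -28294847/16047604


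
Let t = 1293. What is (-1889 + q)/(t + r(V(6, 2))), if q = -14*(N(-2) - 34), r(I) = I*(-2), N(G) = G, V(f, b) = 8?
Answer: -1385/1277 ≈ -1.0846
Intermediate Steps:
r(I) = -2*I
q = 504 (q = -14*(-2 - 34) = -14*(-36) = 504)
(-1889 + q)/(t + r(V(6, 2))) = (-1889 + 504)/(1293 - 2*8) = -1385/(1293 - 16) = -1385/1277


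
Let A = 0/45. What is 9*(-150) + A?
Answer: -1350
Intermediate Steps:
A = 0 (A = 0*(1/45) = 0)
9*(-150) + A = 9*(-150) + 0 = -1350 + 0 = -1350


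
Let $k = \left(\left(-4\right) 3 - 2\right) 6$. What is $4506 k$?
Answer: $-378504$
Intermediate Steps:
$k = -84$ ($k = \left(-12 - 2\right) 6 = \left(-14\right) 6 = -84$)
$4506 k = 4506 \left(-84\right) = -378504$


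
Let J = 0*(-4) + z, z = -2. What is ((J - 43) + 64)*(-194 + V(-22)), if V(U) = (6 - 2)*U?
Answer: -5358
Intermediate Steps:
V(U) = 4*U
J = -2 (J = 0*(-4) - 2 = 0 - 2 = -2)
((J - 43) + 64)*(-194 + V(-22)) = ((-2 - 43) + 64)*(-194 + 4*(-22)) = (-45 + 64)*(-194 - 88) = 19*(-282) = -5358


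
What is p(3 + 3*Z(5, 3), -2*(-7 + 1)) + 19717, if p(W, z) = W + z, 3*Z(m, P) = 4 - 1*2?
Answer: 19734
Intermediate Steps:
Z(m, P) = ⅔ (Z(m, P) = (4 - 1*2)/3 = (4 - 2)/3 = (⅓)*2 = ⅔)
p(3 + 3*Z(5, 3), -2*(-7 + 1)) + 19717 = ((3 + 3*(⅔)) - 2*(-7 + 1)) + 19717 = ((3 + 2) - 2*(-6)) + 19717 = (5 + 12) + 19717 = 17 + 19717 = 19734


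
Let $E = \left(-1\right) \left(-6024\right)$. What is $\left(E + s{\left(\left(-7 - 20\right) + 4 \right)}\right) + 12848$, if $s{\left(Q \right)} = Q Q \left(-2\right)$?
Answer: $17814$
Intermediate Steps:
$E = 6024$
$s{\left(Q \right)} = - 2 Q^{2}$ ($s{\left(Q \right)} = Q^{2} \left(-2\right) = - 2 Q^{2}$)
$\left(E + s{\left(\left(-7 - 20\right) + 4 \right)}\right) + 12848 = \left(6024 - 2 \left(\left(-7 - 20\right) + 4\right)^{2}\right) + 12848 = \left(6024 - 2 \left(-27 + 4\right)^{2}\right) + 12848 = \left(6024 - 2 \left(-23\right)^{2}\right) + 12848 = \left(6024 - 1058\right) + 12848 = 4966 + 12848 = 17814$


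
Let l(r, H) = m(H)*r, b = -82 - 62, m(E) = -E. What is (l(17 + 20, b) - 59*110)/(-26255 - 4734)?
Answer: 166/4427 ≈ 0.037497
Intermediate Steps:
b = -144
l(r, H) = -H*r (l(r, H) = (-H)*r = -H*r)
(l(17 + 20, b) - 59*110)/(-26255 - 4734) = (-1*(-144)*(17 + 20) - 59*110)/(-26255 - 4734) = (-1*(-144)*37 - 6490)/(-30989) = (5328 - 6490)*(-1/30989) = -1162*(-1/30989) = 166/4427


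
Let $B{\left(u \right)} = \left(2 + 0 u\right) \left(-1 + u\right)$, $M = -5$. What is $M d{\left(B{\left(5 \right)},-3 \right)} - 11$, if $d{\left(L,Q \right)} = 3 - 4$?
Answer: $-6$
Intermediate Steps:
$B{\left(u \right)} = -2 + 2 u$ ($B{\left(u \right)} = \left(2 + 0\right) \left(-1 + u\right) = 2 \left(-1 + u\right) = -2 + 2 u$)
$d{\left(L,Q \right)} = -1$ ($d{\left(L,Q \right)} = 3 - 4 = -1$)
$M d{\left(B{\left(5 \right)},-3 \right)} - 11 = \left(-5\right) \left(-1\right) - 11 = 5 - 11 = -6$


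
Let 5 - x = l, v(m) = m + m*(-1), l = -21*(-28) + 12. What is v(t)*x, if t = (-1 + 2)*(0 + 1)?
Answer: 0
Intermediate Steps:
t = 1 (t = 1*1 = 1)
l = 600 (l = 588 + 12 = 600)
v(m) = 0 (v(m) = m - m = 0)
x = -595 (x = 5 - 1*600 = 5 - 600 = -595)
v(t)*x = 0*(-595) = 0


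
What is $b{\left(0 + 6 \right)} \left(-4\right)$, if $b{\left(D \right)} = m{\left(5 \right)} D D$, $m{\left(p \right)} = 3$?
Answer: $-432$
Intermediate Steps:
$b{\left(D \right)} = 3 D^{2}$ ($b{\left(D \right)} = 3 D D = 3 D^{2}$)
$b{\left(0 + 6 \right)} \left(-4\right) = 3 \left(0 + 6\right)^{2} \left(-4\right) = 3 \cdot 6^{2} \left(-4\right) = 3 \cdot 36 \left(-4\right) = 108 \left(-4\right) = -432$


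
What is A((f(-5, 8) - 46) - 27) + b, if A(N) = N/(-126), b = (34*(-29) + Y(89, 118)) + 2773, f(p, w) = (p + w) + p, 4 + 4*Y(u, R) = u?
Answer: 151943/84 ≈ 1808.8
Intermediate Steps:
Y(u, R) = -1 + u/4
f(p, w) = w + 2*p
b = 7233/4 (b = (34*(-29) + (-1 + (1/4)*89)) + 2773 = (-986 + (-1 + 89/4)) + 2773 = (-986 + 85/4) + 2773 = -3859/4 + 2773 = 7233/4 ≈ 1808.3)
A(N) = -N/126 (A(N) = N*(-1/126) = -N/126)
A((f(-5, 8) - 46) - 27) + b = -(((8 + 2*(-5)) - 46) - 27)/126 + 7233/4 = -(((8 - 10) - 46) - 27)/126 + 7233/4 = -((-2 - 46) - 27)/126 + 7233/4 = -(-48 - 27)/126 + 7233/4 = -1/126*(-75) + 7233/4 = 25/42 + 7233/4 = 151943/84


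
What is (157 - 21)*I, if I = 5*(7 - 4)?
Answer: 2040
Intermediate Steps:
I = 15 (I = 5*3 = 15)
(157 - 21)*I = (157 - 21)*15 = 136*15 = 2040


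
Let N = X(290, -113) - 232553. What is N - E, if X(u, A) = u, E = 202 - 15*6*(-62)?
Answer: -238045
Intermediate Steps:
E = 5782 (E = 202 - 90*(-62) = 202 + 5580 = 5782)
N = -232263 (N = 290 - 232553 = -232263)
N - E = -232263 - 1*5782 = -232263 - 5782 = -238045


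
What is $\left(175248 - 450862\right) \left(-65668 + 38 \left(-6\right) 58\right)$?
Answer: $21743739688$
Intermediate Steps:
$\left(175248 - 450862\right) \left(-65668 + 38 \left(-6\right) 58\right) = - 275614 \left(-65668 - 13224\right) = \left(-275614\right) \left(-78892\right) = 21743739688$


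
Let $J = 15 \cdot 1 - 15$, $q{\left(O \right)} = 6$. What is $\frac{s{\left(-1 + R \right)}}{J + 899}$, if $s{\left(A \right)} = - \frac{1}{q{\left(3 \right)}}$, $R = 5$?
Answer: $- \frac{1}{5394} \approx -0.00018539$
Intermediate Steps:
$J = 0$ ($J = 15 - 15 = 0$)
$s{\left(A \right)} = - \frac{1}{6}$
$\frac{s{\left(-1 + R \right)}}{J + 899} = \frac{1}{0 + 899} \left(- \frac{1}{6}\right) = \frac{1}{899} \left(- \frac{1}{6}\right) = - \frac{1}{5394}$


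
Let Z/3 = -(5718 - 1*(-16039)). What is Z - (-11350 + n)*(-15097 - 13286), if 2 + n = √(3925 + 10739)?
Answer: -322269087 + 56766*√3666 ≈ -3.1883e+8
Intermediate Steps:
n = -2 + 2*√3666 (n = -2 + √(3925 + 10739) = -2 + √14664 = -2 + 2*√3666 ≈ 119.09)
Z = -65271 (Z = 3*(-(5718 - 1*(-16039))) = 3*(-(5718 + 16039)) = 3*(-1*21757) = 3*(-21757) = -65271)
Z - (-11350 + n)*(-15097 - 13286) = -65271 - (-11350 + (-2 + 2*√3666))*(-15097 - 13286) = -65271 - (-11352 + 2*√3666)*(-28383) = -65271 - (322203816 - 56766*√3666) = -65271 + (-322203816 + 56766*√3666) = -322269087 + 56766*√3666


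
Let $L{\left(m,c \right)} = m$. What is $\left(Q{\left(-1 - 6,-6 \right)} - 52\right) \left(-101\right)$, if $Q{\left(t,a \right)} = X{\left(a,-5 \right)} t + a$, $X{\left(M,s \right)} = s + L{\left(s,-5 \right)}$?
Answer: $-1212$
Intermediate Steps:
$X{\left(M,s \right)} = 2 s$ ($X{\left(M,s \right)} = s + s = 2 s$)
$Q{\left(t,a \right)} = a - 10 t$ ($Q{\left(t,a \right)} = 2 \left(-5\right) t + a = - 10 t + a = a - 10 t$)
$\left(Q{\left(-1 - 6,-6 \right)} - 52\right) \left(-101\right) = \left(\left(-6 - 10 \left(-1 - 6\right)\right) - 52\right) \left(-101\right) = \left(\left(-6 - -70\right) - 52\right) \left(-101\right) = \left(\left(-6 + 70\right) - 52\right) \left(-101\right) = \left(64 - 52\right) \left(-101\right) = 12 \left(-101\right) = -1212$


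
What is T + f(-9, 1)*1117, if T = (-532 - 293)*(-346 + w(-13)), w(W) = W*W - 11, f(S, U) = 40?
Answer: 199780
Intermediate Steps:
w(W) = -11 + W² (w(W) = W² - 11 = -11 + W²)
T = 155100 (T = (-532 - 293)*(-346 + (-11 + (-13)²)) = -825*(-346 + (-11 + 169)) = -825*(-346 + 158) = -825*(-188) = 155100)
T + f(-9, 1)*1117 = 155100 + 40*1117 = 155100 + 44680 = 199780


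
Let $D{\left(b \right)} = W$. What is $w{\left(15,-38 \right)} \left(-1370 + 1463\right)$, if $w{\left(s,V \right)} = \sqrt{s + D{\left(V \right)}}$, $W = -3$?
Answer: $186 \sqrt{3} \approx 322.16$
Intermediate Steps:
$D{\left(b \right)} = -3$
$w{\left(s,V \right)} = \sqrt{-3 + s}$ ($w{\left(s,V \right)} = \sqrt{s - 3} = \sqrt{-3 + s}$)
$w{\left(15,-38 \right)} \left(-1370 + 1463\right) = \sqrt{-3 + 15} \left(-1370 + 1463\right) = \sqrt{12} \cdot 93 = 2 \sqrt{3} \cdot 93 = 186 \sqrt{3}$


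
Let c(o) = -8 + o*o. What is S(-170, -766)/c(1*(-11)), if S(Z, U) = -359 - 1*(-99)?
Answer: -260/113 ≈ -2.3009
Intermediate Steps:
S(Z, U) = -260 (S(Z, U) = -359 + 99 = -260)
c(o) = -8 + o**2
S(-170, -766)/c(1*(-11)) = -260/(-8 + (1*(-11))**2) = -260/(-8 + (-11)**2) = -260/(-8 + 121) = -260/113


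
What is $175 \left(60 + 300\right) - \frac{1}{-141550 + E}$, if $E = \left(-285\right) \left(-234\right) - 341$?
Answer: $\frac{4737663001}{75201} \approx 63000.0$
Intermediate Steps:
$E = 66349$ ($E = 66690 - 341 = 66349$)
$175 \left(60 + 300\right) - \frac{1}{-141550 + E} = 175 \left(60 + 300\right) - \frac{1}{-141550 + 66349} = 175 \cdot 360 - \frac{1}{-75201} = 63000 - - \frac{1}{75201} = 63000 + \frac{1}{75201} = \frac{4737663001}{75201}$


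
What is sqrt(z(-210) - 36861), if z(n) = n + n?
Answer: 17*I*sqrt(129) ≈ 193.08*I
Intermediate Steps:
z(n) = 2*n
sqrt(z(-210) - 36861) = sqrt(2*(-210) - 36861) = sqrt(-420 - 36861) = sqrt(-37281) = 17*I*sqrt(129)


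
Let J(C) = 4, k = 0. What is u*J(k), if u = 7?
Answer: 28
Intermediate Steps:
u*J(k) = 7*4 = 28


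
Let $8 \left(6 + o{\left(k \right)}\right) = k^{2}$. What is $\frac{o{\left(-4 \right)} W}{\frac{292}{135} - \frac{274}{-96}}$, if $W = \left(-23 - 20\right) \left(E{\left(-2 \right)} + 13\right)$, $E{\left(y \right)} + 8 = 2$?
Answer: $\frac{2600640}{10837} \approx 239.98$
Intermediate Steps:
$E{\left(y \right)} = -6$ ($E{\left(y \right)} = -8 + 2 = -6$)
$W = -301$ ($W = \left(-23 - 20\right) \left(-6 + 13\right) = \left(-23 - 20\right) 7 = \left(-43\right) 7 = -301$)
$o{\left(k \right)} = -6 + \frac{k^{2}}{8}$
$\frac{o{\left(-4 \right)} W}{\frac{292}{135} - \frac{274}{-96}} = \frac{\left(-6 + \frac{\left(-4\right)^{2}}{8}\right) \left(-301\right)}{\frac{292}{135} - \frac{274}{-96}} = \frac{\left(-6 + \frac{1}{8} \cdot 16\right) \left(-301\right)}{292 \cdot \frac{1}{135} - - \frac{137}{48}} = \frac{\left(-6 + 2\right) \left(-301\right)}{\frac{292}{135} + \frac{137}{48}} = \frac{\left(-4\right) \left(-301\right)}{\frac{10837}{2160}} = 1204 \cdot \frac{2160}{10837} = \frac{2600640}{10837}$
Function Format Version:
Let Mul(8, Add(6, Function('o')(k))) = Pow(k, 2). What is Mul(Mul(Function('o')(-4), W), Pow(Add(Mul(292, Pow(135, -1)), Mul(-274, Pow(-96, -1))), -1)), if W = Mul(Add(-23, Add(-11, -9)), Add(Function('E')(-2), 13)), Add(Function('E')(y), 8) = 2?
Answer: Rational(2600640, 10837) ≈ 239.98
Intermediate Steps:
Function('E')(y) = -6 (Function('E')(y) = Add(-8, 2) = -6)
W = -301 (W = Mul(Add(-23, Add(-11, -9)), Add(-6, 13)) = Mul(Add(-23, -20), 7) = Mul(-43, 7) = -301)
Function('o')(k) = Add(-6, Mul(Rational(1, 8), Pow(k, 2)))
Mul(Mul(Function('o')(-4), W), Pow(Add(Mul(292, Pow(135, -1)), Mul(-274, Pow(-96, -1))), -1)) = Mul(Mul(Add(-6, Mul(Rational(1, 8), Pow(-4, 2))), -301), Pow(Add(Mul(292, Pow(135, -1)), Mul(-274, Pow(-96, -1))), -1)) = Mul(Mul(Add(-6, Mul(Rational(1, 8), 16)), -301), Pow(Add(Mul(292, Rational(1, 135)), Mul(-274, Rational(-1, 96))), -1)) = Mul(Mul(Add(-6, 2), -301), Pow(Add(Rational(292, 135), Rational(137, 48)), -1)) = Mul(Mul(-4, -301), Pow(Rational(10837, 2160), -1)) = Mul(1204, Rational(2160, 10837)) = Rational(2600640, 10837)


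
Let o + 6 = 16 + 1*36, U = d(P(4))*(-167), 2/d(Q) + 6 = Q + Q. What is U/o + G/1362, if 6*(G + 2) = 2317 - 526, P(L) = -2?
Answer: 295649/313260 ≈ 0.94378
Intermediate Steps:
d(Q) = 2/(-6 + 2*Q) (d(Q) = 2/(-6 + (Q + Q)) = 2/(-6 + 2*Q))
U = 167/5 (U = -167/(-3 - 2) = -167/(-5) = -1/5*(-167) = 167/5 ≈ 33.400)
o = 46 (o = -6 + (16 + 1*36) = -6 + (16 + 36) = -6 + 52 = 46)
G = 593/2 (G = -2 + (2317 - 526)/6 = -2 + (1/6)*1791 = -2 + 597/2 = 593/2 ≈ 296.50)
U/o + G/1362 = (167/5)/46 + (593/2)/1362 = (167/5)*(1/46) + (593/2)*(1/1362) = 167/230 + 593/2724 = 295649/313260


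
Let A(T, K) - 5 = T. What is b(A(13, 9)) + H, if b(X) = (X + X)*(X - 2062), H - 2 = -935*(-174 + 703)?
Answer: -568197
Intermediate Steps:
A(T, K) = 5 + T
H = -494613 (H = 2 - 935*(-174 + 703) = 2 - 935*529 = 2 - 494615 = -494613)
b(X) = 2*X*(-2062 + X) (b(X) = (2*X)*(-2062 + X) = 2*X*(-2062 + X))
b(A(13, 9)) + H = 2*(5 + 13)*(-2062 + (5 + 13)) - 494613 = 2*18*(-2062 + 18) - 494613 = 2*18*(-2044) - 494613 = -73584 - 494613 = -568197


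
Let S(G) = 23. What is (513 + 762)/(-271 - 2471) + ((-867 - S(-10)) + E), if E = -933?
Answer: -1666647/914 ≈ -1823.5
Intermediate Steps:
(513 + 762)/(-271 - 2471) + ((-867 - S(-10)) + E) = (513 + 762)/(-271 - 2471) + ((-867 - 1*23) - 933) = 1275/(-2742) + ((-867 - 23) - 933) = 1275*(-1/2742) + (-890 - 933) = -425/914 - 1823 = -1666647/914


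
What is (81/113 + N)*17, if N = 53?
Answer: 103190/113 ≈ 913.19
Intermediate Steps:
(81/113 + N)*17 = (81/113 + 53)*17 = (6070/113)*17 = 103190/113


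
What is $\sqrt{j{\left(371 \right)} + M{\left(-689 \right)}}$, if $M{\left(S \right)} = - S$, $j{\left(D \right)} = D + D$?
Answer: $3 \sqrt{159} \approx 37.829$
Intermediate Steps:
$j{\left(D \right)} = 2 D$
$\sqrt{j{\left(371 \right)} + M{\left(-689 \right)}} = \sqrt{2 \cdot 371 - -689} = \sqrt{742 + 689} = \sqrt{1431} = 3 \sqrt{159}$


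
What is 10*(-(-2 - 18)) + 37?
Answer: 237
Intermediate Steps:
10*(-(-2 - 18)) + 37 = 10*(-1*(-20)) + 37 = 10*20 + 37 = 200 + 37 = 237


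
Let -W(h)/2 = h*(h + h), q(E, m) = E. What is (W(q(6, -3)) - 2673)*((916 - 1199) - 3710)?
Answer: 11248281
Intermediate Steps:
W(h) = -4*h**2 (W(h) = -2*h*(h + h) = -2*h*2*h = -4*h**2)
(W(q(6, -3)) - 2673)*((916 - 1199) - 3710) = (-4*6**2 - 2673)*((916 - 1199) - 3710) = (-4*36 - 2673)*(-283 - 3710) = (-144 - 2673)*(-3993) = -2817*(-3993) = 11248281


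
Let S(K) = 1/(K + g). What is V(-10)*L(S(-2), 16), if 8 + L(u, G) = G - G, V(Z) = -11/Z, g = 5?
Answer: -44/5 ≈ -8.8000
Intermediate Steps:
S(K) = 1/(5 + K) (S(K) = 1/(K + 5) = 1/(5 + K))
L(u, G) = -8 (L(u, G) = -8 + (G - G) = -8 + 0 = -8)
V(-10)*L(S(-2), 16) = -11/(-10)*(-8) = -11*(-⅒)*(-8) = (11/10)*(-8) = -44/5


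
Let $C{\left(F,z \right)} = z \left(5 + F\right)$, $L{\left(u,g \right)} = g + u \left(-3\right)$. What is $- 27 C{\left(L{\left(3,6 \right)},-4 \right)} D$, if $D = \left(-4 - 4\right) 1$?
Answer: $-1728$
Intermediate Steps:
$L{\left(u,g \right)} = g - 3 u$
$D = -8$ ($D = \left(-8\right) 1 = -8$)
$- 27 C{\left(L{\left(3,6 \right)},-4 \right)} D = - 27 \left(- 4 \left(5 + \left(6 - 9\right)\right)\right) \left(-8\right) = - 27 \left(- 4 \left(5 - 3\right)\right) \left(-8\right) = - 27 \left(\left(-4\right) 2\right) \left(-8\right) = \left(-27\right) \left(-8\right) \left(-8\right) = 216 \left(-8\right) = -1728$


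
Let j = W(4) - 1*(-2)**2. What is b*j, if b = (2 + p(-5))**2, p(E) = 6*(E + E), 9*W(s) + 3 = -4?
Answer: -144652/9 ≈ -16072.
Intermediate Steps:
W(s) = -7/9 (W(s) = -1/3 + (1/9)*(-4) = -1/3 - 4/9 = -7/9)
p(E) = 12*E (p(E) = 6*(2*E) = 12*E)
j = -43/9 (j = -7/9 - 1*(-2)**2 = -7/9 - 1*4 = -7/9 - 4 = -43/9 ≈ -4.7778)
b = 3364 (b = (2 + 12*(-5))**2 = (2 - 60)**2 = (-58)**2 = 3364)
b*j = 3364*(-43/9) = -144652/9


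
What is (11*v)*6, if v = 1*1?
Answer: 66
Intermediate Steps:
v = 1
(11*v)*6 = (11*1)*6 = 11*6 = 66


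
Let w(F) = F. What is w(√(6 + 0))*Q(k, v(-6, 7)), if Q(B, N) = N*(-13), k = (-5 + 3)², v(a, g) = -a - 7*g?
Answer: 559*√6 ≈ 1369.3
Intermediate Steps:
k = 4 (k = (-2)² = 4)
Q(B, N) = -13*N
w(√(6 + 0))*Q(k, v(-6, 7)) = √(6 + 0)*(-13*(-1*(-6) - 7*7)) = √6*(-13*(6 - 49)) = √6*(-13*(-43)) = √6*559 = 559*√6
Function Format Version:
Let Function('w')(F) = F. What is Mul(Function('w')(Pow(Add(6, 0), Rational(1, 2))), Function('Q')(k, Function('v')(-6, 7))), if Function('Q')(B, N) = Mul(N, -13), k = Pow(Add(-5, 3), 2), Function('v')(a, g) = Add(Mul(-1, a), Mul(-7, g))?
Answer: Mul(559, Pow(6, Rational(1, 2))) ≈ 1369.3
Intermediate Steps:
k = 4 (k = Pow(-2, 2) = 4)
Function('Q')(B, N) = Mul(-13, N)
Mul(Function('w')(Pow(Add(6, 0), Rational(1, 2))), Function('Q')(k, Function('v')(-6, 7))) = Mul(Pow(Add(6, 0), Rational(1, 2)), Mul(-13, Add(Mul(-1, -6), Mul(-7, 7)))) = Mul(Pow(6, Rational(1, 2)), Mul(-13, Add(6, -49))) = Mul(Pow(6, Rational(1, 2)), Mul(-13, -43)) = Mul(Pow(6, Rational(1, 2)), 559) = Mul(559, Pow(6, Rational(1, 2)))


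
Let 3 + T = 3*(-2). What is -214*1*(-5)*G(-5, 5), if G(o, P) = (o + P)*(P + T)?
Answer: 0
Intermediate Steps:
T = -9 (T = -3 + 3*(-2) = -3 - 6 = -9)
G(o, P) = (-9 + P)*(P + o) (G(o, P) = (o + P)*(P - 9) = (P + o)*(-9 + P) = (-9 + P)*(P + o))
-214*1*(-5)*G(-5, 5) = -214*1*(-5)*(5**2 - 9*5 - 9*(-5) + 5*(-5)) = -(-1070)*(25 - 45 + 45 - 25) = -(-1070)*0 = -214*0 = 0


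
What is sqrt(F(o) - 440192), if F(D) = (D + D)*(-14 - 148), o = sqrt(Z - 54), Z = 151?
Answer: 2*sqrt(-110048 - 81*sqrt(97)) ≈ 665.87*I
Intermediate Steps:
o = sqrt(97) (o = sqrt(151 - 54) = sqrt(97) ≈ 9.8489)
F(D) = -324*D (F(D) = (2*D)*(-162) = -324*D)
sqrt(F(o) - 440192) = sqrt(-324*sqrt(97) - 440192) = sqrt(-440192 - 324*sqrt(97))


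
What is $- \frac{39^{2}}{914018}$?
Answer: $- \frac{1521}{914018} \approx -0.0016641$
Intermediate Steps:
$- \frac{39^{2}}{914018} = - \frac{1521}{914018}$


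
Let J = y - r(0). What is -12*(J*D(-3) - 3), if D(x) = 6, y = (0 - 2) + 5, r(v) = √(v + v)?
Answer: -180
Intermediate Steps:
r(v) = √2*√v (r(v) = √(2*v) = √2*√v)
y = 3 (y = -2 + 5 = 3)
J = 3 (J = 3 - √2*√0 = 3 - √2*0 = 3 - 1*0 = 3 + 0 = 3)
-12*(J*D(-3) - 3) = -12*(3*6 - 3) = -12*(18 - 3) = -12*15 = -180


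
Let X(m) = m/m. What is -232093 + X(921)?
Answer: -232092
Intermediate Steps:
X(m) = 1
-232093 + X(921) = -232093 + 1 = -232092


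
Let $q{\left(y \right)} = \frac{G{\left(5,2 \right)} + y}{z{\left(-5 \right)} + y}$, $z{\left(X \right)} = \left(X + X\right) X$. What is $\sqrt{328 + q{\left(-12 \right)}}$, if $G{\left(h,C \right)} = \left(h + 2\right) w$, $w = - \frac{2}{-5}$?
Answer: $\frac{\sqrt{2958015}}{95} \approx 18.104$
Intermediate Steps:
$z{\left(X \right)} = 2 X^{2}$ ($z{\left(X \right)} = 2 X X = 2 X^{2}$)
$w = \frac{2}{5}$ ($w = \left(-2\right) \left(- \frac{1}{5}\right) = \frac{2}{5} \approx 0.4$)
$G{\left(h,C \right)} = \frac{4}{5} + \frac{2 h}{5}$ ($G{\left(h,C \right)} = \left(h + 2\right) \frac{2}{5} = \left(2 + h\right) \frac{2}{5} = \frac{4}{5} + \frac{2 h}{5}$)
$q{\left(y \right)} = \frac{\frac{14}{5} + y}{50 + y}$ ($q{\left(y \right)} = \frac{\left(\frac{4}{5} + \frac{2}{5} \cdot 5\right) + y}{2 \left(-5\right)^{2} + y} = \frac{\left(\frac{4}{5} + 2\right) + y}{2 \cdot 25 + y} = \frac{\frac{14}{5} + y}{50 + y}$)
$\sqrt{328 + q{\left(-12 \right)}} = \sqrt{328 + \frac{\frac{14}{5} - 12}{50 - 12}} = \sqrt{328 + \frac{1}{38} \left(- \frac{46}{5}\right)} = \sqrt{328 - \frac{23}{95}} = \sqrt{\frac{31137}{95}} = \frac{\sqrt{2958015}}{95}$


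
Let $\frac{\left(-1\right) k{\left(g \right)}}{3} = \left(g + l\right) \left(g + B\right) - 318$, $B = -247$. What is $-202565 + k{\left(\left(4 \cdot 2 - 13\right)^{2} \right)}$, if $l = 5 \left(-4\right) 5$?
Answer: $-251561$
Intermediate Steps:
$l = -100$ ($l = \left(-20\right) 5 = -100$)
$k{\left(g \right)} = 954 - 3 \left(-247 + g\right) \left(-100 + g\right)$ ($k{\left(g \right)} = - 3 \left(\left(g - 100\right) \left(g - 247\right) - 318\right) = - 3 \left(\left(-100 + g\right) \left(-247 + g\right) - 318\right) = - 3 \left(\left(-247 + g\right) \left(-100 + g\right) - 318\right) = - 3 \left(-318 + \left(-247 + g\right) \left(-100 + g\right)\right) = 954 - 3 \left(-247 + g\right) \left(-100 + g\right)$)
$-202565 + k{\left(\left(4 \cdot 2 - 13\right)^{2} \right)} = -202565 - \left(73146 - 1041 \left(4 \cdot 2 - 13\right)^{2} + 3 \left(4 \cdot 2 - 13\right)^{4}\right) = -202565 - \left(73146 - 1041 \left(8 - 13\right)^{2} + 3 \left(8 - 13\right)^{4}\right) = -202565 - \left(73146 - 26025 + 1875\right) = -202565 - \left(47121 + 1875\right) = -202565 - 48996 = -251561$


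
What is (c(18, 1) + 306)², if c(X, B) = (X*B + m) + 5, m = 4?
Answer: 110889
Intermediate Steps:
c(X, B) = 9 + B*X (c(X, B) = (X*B + 4) + 5 = (B*X + 4) + 5 = (4 + B*X) + 5 = 9 + B*X)
(c(18, 1) + 306)² = ((9 + 1*18) + 306)² = ((9 + 18) + 306)² = (27 + 306)² = 333² = 110889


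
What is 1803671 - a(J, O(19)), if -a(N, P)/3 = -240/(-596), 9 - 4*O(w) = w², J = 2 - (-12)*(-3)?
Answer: 268747159/149 ≈ 1.8037e+6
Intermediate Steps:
J = -34 (J = 2 - 12*3 = 2 - 36 = -34)
O(w) = 9/4 - w²/4
a(N, P) = -180/149 (a(N, P) = -(-720)/(-596) = -(-720)*(-1)/596 = -3*60/149 = -180/149)
1803671 - a(J, O(19)) = 1803671 - 1*(-180/149) = 1803671 + 180/149 = 268747159/149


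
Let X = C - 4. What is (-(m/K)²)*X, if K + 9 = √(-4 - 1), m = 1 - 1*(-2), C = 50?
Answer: -414/(9 - I*√5)² ≈ -4.2542 - 2.253*I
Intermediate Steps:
m = 3 (m = 1 + 2 = 3)
K = -9 + I*√5 (K = -9 + √(-4 - 1) = -9 + √(-5) = -9 + I*√5 ≈ -9.0 + 2.2361*I)
X = 46 (X = 50 - 4 = 46)
(-(m/K)²)*X = -(3/(-9 + I*√5))²*46 = -9/(-9 + I*√5)²*46 = -414/(-9 + I*√5)²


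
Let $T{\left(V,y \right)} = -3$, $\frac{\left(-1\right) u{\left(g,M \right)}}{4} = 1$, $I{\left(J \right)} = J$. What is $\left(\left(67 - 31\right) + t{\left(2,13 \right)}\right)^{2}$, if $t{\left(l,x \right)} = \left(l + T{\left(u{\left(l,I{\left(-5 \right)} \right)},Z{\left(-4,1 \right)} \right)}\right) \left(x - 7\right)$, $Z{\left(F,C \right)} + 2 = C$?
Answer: $900$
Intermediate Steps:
$Z{\left(F,C \right)} = -2 + C$
$u{\left(g,M \right)} = -4$ ($u{\left(g,M \right)} = \left(-4\right) 1 = -4$)
$t{\left(l,x \right)} = \left(-7 + x\right) \left(-3 + l\right)$ ($t{\left(l,x \right)} = \left(l - 3\right) \left(x - 7\right) = \left(-3 + l\right) \left(-7 + x\right) = \left(-7 + x\right) \left(-3 + l\right)$)
$\left(\left(67 - 31\right) + t{\left(2,13 \right)}\right)^{2} = \left(\left(67 - 31\right) + \left(21 - 14 - 39 + 2 \cdot 13\right)\right)^{2} = \left(36 + \left(21 - 14 - 39 + 26\right)\right)^{2} = \left(36 - 6\right)^{2} = 30^{2} = 900$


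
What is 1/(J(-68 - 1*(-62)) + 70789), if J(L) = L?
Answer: 1/70783 ≈ 1.4128e-5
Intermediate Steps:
1/(J(-68 - 1*(-62)) + 70789) = 1/((-68 - 1*(-62)) + 70789) = 1/((-68 + 62) + 70789) = 1/(-6 + 70789) = 1/70783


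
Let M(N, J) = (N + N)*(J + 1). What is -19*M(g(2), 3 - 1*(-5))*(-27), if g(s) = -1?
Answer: -9234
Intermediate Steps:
M(N, J) = 2*N*(1 + J) (M(N, J) = (2*N)*(1 + J) = 2*N*(1 + J))
-19*M(g(2), 3 - 1*(-5))*(-27) = -38*(-1)*(1 + (3 - 1*(-5)))*(-27) = -38*(-1)*(1 + (3 + 5))*(-27) = -38*(-1)*(1 + 8)*(-27) = -38*(-1)*9*(-27) = -19*(-18)*(-27) = 342*(-27) = -9234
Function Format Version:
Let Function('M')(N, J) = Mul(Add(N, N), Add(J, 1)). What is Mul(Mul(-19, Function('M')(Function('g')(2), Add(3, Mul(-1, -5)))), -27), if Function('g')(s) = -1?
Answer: -9234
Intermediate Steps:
Function('M')(N, J) = Mul(2, N, Add(1, J)) (Function('M')(N, J) = Mul(Mul(2, N), Add(1, J)) = Mul(2, N, Add(1, J)))
Mul(Mul(-19, Function('M')(Function('g')(2), Add(3, Mul(-1, -5)))), -27) = Mul(Mul(-19, Mul(2, -1, Add(1, Add(3, Mul(-1, -5))))), -27) = Mul(Mul(-19, Mul(2, -1, Add(1, Add(3, 5)))), -27) = Mul(Mul(-19, Mul(2, -1, Add(1, 8))), -27) = Mul(Mul(-19, Mul(2, -1, 9)), -27) = Mul(Mul(-19, -18), -27) = Mul(342, -27) = -9234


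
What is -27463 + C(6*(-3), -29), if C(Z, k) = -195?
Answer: -27658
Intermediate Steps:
-27463 + C(6*(-3), -29) = -27463 - 195 = -27658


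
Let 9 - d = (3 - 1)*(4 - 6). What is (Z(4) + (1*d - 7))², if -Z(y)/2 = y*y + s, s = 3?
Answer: 1024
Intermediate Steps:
d = 13 (d = 9 - (3 - 1)*(4 - 6) = 9 - 2*(-2) = 9 - 1*(-4) = 9 + 4 = 13)
Z(y) = -6 - 2*y² (Z(y) = -2*(y*y + 3) = -2*(y² + 3) = -2*(3 + y²) = -6 - 2*y²)
(Z(4) + (1*d - 7))² = ((-6 - 2*4²) + (1*13 - 7))² = ((-6 - 2*16) + (13 - 7))² = ((-6 - 32) + 6)² = (-38 + 6)² = (-32)² = 1024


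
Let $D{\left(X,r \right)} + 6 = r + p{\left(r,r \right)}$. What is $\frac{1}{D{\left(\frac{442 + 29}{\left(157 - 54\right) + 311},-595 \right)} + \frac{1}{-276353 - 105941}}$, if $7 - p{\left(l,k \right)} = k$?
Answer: $\frac{382294}{382293} \approx 1.0$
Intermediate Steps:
$p{\left(l,k \right)} = 7 - k$
$D{\left(X,r \right)} = 1$ ($D{\left(X,r \right)} = -6 + \left(r - \left(-7 + r\right)\right) = -6 + 7 = 1$)
$\frac{1}{D{\left(\frac{442 + 29}{\left(157 - 54\right) + 311},-595 \right)} + \frac{1}{-276353 - 105941}} = \frac{1}{1 + \frac{1}{-276353 - 105941}} = \frac{1}{1 + \frac{1}{-382294}} = \frac{1}{1 - \frac{1}{382294}} = \frac{1}{\frac{382293}{382294}} = \frac{382294}{382293}$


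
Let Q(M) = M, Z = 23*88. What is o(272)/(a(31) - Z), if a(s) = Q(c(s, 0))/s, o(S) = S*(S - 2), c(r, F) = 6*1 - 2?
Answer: -113832/3137 ≈ -36.287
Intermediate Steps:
c(r, F) = 4 (c(r, F) = 6 - 2 = 4)
Z = 2024
o(S) = S*(-2 + S)
a(s) = 4/s
o(272)/(a(31) - Z) = (272*(-2 + 272))/(4/31 - 1*2024) = (272*270)/(4*(1/31) - 2024) = 73440/(4/31 - 2024) = 73440/(-62740/31) = 73440*(-31/62740) = -113832/3137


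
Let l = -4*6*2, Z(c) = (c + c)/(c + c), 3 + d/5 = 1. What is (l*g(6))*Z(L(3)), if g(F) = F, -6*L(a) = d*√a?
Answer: -288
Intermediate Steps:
d = -10 (d = -15 + 5*1 = -15 + 5 = -10)
L(a) = 5*√a/3 (L(a) = -(-5)*√a/3 = 5*√a/3)
Z(c) = 1 (Z(c) = (2*c)/((2*c)) = (2*c)*(1/(2*c)) = 1)
l = -48 (l = -24*2 = -48)
(l*g(6))*Z(L(3)) = -48*6*1 = -288*1 = -288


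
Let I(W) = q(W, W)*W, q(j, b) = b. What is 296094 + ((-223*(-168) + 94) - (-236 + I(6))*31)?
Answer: 339852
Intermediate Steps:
I(W) = W² (I(W) = W*W = W²)
296094 + ((-223*(-168) + 94) - (-236 + I(6))*31) = 296094 + ((-223*(-168) + 94) - (-236 + 6²)*31) = 296094 + ((37464 + 94) - (-236 + 36)*31) = 296094 + (37558 - (-200)*31) = 296094 + (37558 - 1*(-6200)) = 296094 + (37558 + 6200) = 296094 + 43758 = 339852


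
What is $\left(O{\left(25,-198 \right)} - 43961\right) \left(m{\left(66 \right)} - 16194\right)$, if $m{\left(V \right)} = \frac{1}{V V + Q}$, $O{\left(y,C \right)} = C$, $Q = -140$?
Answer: $\frac{3014907282577}{4216} \approx 7.1511 \cdot 10^{8}$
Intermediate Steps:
$m{\left(V \right)} = \frac{1}{-140 + V^{2}}$ ($m{\left(V \right)} = \frac{1}{V V - 140} = \frac{1}{V^{2} - 140} = \frac{1}{-140 + V^{2}}$)
$\left(O{\left(25,-198 \right)} - 43961\right) \left(m{\left(66 \right)} - 16194\right) = \left(-198 - 43961\right) \left(\frac{1}{-140 + 66^{2}} - 16194\right) = - 44159 \left(\frac{1}{-140 + 4356} - 16194\right) = - 44159 \left(\frac{1}{4216} - 16194\right) = \left(-44159\right) \left(- \frac{68273903}{4216}\right) = \frac{3014907282577}{4216}$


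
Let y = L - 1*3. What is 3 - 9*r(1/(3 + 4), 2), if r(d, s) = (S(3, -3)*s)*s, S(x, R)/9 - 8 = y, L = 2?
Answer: -2265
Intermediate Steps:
y = -1 (y = 2 - 1*3 = 2 - 3 = -1)
S(x, R) = 63 (S(x, R) = 72 + 9*(-1) = 72 - 9 = 63)
r(d, s) = 63*s² (r(d, s) = (63*s)*s = 63*s²)
3 - 9*r(1/(3 + 4), 2) = 3 - 567*2² = 3 - 567*4 = 3 - 9*252 = 3 - 2268 = -2265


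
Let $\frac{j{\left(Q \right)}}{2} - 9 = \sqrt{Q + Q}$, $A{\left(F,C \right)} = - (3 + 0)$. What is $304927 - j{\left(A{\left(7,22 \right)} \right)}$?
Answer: $304909 - 2 i \sqrt{6} \approx 3.0491 \cdot 10^{5} - 4.899 i$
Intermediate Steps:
$A{\left(F,C \right)} = -3$ ($A{\left(F,C \right)} = \left(-1\right) 3 = -3$)
$j{\left(Q \right)} = 18 + 2 \sqrt{2} \sqrt{Q}$ ($j{\left(Q \right)} = 18 + 2 \sqrt{Q + Q} = 18 + 2 \sqrt{2 Q} = 18 + 2 \sqrt{2} \sqrt{Q}$)
$304927 - j{\left(A{\left(7,22 \right)} \right)} = 304927 - \left(18 + 2 \sqrt{2} \sqrt{-3}\right) = 304927 - \left(18 + 2 \sqrt{2} i \sqrt{3}\right) = 304927 - \left(18 + 2 i \sqrt{6}\right) = 304909 - 2 i \sqrt{6}$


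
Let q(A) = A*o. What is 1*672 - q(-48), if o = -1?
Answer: 624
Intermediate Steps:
q(A) = -A (q(A) = A*(-1) = -A)
1*672 - q(-48) = 1*672 - (-1)*(-48) = 672 - 1*48 = 672 - 48 = 624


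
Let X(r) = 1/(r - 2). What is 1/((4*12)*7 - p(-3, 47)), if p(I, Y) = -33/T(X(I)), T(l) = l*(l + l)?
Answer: 2/1497 ≈ 0.0013360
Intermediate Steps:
X(r) = 1/(-2 + r)
T(l) = 2*l**2 (T(l) = l*(2*l) = 2*l**2)
p(I, Y) = -33*(-2 + I)**2/2
1/((4*12)*7 - p(-3, 47)) = 1/((4*12)*7 - (-33)*(-2 - 3)**2/2) = 1/(48*7 - (-33)*(-5)**2/2) = 1/(336 - (-33)*25/2) = 1/(336 - 1*(-825/2)) = 1/(336 + 825/2) = 1/(1497/2) = 2/1497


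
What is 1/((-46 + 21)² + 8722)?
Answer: 1/9347 ≈ 0.00010699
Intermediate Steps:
1/((-46 + 21)² + 8722) = 1/((-25)² + 8722) = 1/(625 + 8722) = 1/9347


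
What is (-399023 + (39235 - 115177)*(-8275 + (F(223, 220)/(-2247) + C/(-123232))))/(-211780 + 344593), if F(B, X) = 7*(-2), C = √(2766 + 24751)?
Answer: 67198199261/14210991 + 4219*√27517/909267312 ≈ 4728.6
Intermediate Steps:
C = √27517 ≈ 165.88
F(B, X) = -14
(-399023 + (39235 - 115177)*(-8275 + (F(223, 220)/(-2247) + C/(-123232))))/(-211780 + 344593) = (-399023 + (39235 - 115177)*(-8275 + (-14/(-2247) + √27517/(-123232))))/(-211780 + 344593) = (-399023 - 75942*(-8275 + (-14*(-1/2247) + √27517*(-1/123232))))/132813 = (-399023 - 75942*(-8275 + (2/321 - √27517/123232)))*(1/132813) = (-399023 - 75942*(-2656273/321 - √27517/123232))*(1/132813) = (-399023 + (67240894722/107 + 37971*√27517/61616))*(1/132813) = (67198199261/107 + 37971*√27517/61616)*(1/132813) = 67198199261/14210991 + 4219*√27517/909267312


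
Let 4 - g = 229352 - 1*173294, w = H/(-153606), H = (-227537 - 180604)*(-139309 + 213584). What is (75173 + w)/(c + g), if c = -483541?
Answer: -13953898871/27628343190 ≈ -0.50506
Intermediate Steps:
H = -30314672775 (H = -408141*74275 = -30314672775)
w = 10104890925/51202 (w = -30314672775/(-153606) = -30314672775*(-1/153606) = 10104890925/51202 ≈ 1.9735e+5)
g = -56054 (g = 4 - (229352 - 1*173294) = 4 - (229352 - 173294) = 4 - 1*56058 = 4 - 56058 = -56054)
(75173 + w)/(c + g) = (75173 + 10104890925/51202)/(-483541 - 56054) = (13953898871/51202)/(-539595) = (13953898871/51202)*(-1/539595) = -13953898871/27628343190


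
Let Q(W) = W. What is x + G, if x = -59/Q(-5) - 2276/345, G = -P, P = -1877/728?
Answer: 390865/50232 ≈ 7.7812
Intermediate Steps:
P = -1877/728 (P = -1877*1/728 = -1877/728 ≈ -2.5783)
G = 1877/728 (G = -1*(-1877/728) = 1877/728 ≈ 2.5783)
x = 359/69 (x = -59/(-5) - 2276/345 = -59*(-⅕) - 2276*1/345 = 59/5 - 2276/345 = 359/69 ≈ 5.2029)
x + G = 359/69 + 1877/728 = 390865/50232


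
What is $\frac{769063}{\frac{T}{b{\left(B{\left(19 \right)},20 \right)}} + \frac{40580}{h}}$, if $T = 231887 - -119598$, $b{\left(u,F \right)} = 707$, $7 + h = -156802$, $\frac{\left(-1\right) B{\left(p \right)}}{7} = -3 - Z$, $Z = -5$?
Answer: $\frac{5015374822157}{3240430665} \approx 1547.8$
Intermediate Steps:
$B{\left(p \right)} = -14$ ($B{\left(p \right)} = - 7 \left(-3 - -5\right) = - 7 \left(-3 + 5\right) = \left(-7\right) 2 = -14$)
$h = -156809$ ($h = -7 - 156802 = -156809$)
$T = 351485$ ($T = 231887 + 119598 = 351485$)
$\frac{769063}{\frac{T}{b{\left(B{\left(19 \right)},20 \right)}} + \frac{40580}{h}} = \frac{769063}{\frac{351485}{707} + \frac{40580}{-156809}} = \frac{769063}{351485 \cdot \frac{1}{707} + 40580 \left(- \frac{1}{156809}\right)} = \frac{769063}{\frac{351485}{707} - \frac{40580}{156809}} = \frac{769063}{\frac{55087321305}{110863963}} = 769063 \cdot \frac{110863963}{55087321305} = \frac{5015374822157}{3240430665}$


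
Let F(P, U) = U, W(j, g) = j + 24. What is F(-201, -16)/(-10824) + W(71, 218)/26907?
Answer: 20261/4045019 ≈ 0.0050089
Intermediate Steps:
W(j, g) = 24 + j
F(-201, -16)/(-10824) + W(71, 218)/26907 = -16/(-10824) + (24 + 71)/26907 = -16*(-1/10824) + 95*(1/26907) = 2/1353 + 95/26907 = 20261/4045019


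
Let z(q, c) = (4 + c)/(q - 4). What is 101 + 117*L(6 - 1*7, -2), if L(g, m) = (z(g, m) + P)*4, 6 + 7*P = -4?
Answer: -26417/35 ≈ -754.77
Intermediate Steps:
P = -10/7 (P = -6/7 + (⅐)*(-4) = -6/7 - 4/7 = -10/7 ≈ -1.4286)
z(q, c) = (4 + c)/(-4 + q)
L(g, m) = -40/7 + 4*(4 + m)/(-4 + g) (L(g, m) = ((4 + m)/(-4 + g) - 10/7)*4 = (-10/7 + (4 + m)/(-4 + g))*4 = -40/7 + 4*(4 + m)/(-4 + g))
101 + 117*L(6 - 1*7, -2) = 101 + 117*(4*(68 - 10*(6 - 1*7) + 7*(-2))/(7*(-4 + (6 - 1*7)))) = 101 + 117*(4*(68 - 10*(6 - 7) - 14)/(7*(-4 + (6 - 7)))) = 101 + 117*(4*(68 - 10*(-1) - 14)/(7*(-4 - 1))) = 101 + 117*((4/7)*(68 + 10 - 14)/(-5)) = 101 + 117*((4/7)*(-⅕)*64) = 101 + 117*(-256/35) = 101 - 29952/35 = -26417/35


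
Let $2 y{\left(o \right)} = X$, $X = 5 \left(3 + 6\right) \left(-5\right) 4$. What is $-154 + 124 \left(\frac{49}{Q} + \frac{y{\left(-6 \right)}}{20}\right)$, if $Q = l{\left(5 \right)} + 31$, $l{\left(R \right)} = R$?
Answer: $- \frac{24977}{9} \approx -2775.2$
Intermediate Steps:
$Q = 36$ ($Q = 5 + 31 = 36$)
$X = -900$ ($X = 5 \cdot 9 \left(-5\right) 4 = 5 \left(-45\right) 4 = \left(-225\right) 4 = -900$)
$y{\left(o \right)} = -450$ ($y{\left(o \right)} = \frac{1}{2} \left(-900\right) = -450$)
$-154 + 124 \left(\frac{49}{Q} + \frac{y{\left(-6 \right)}}{20}\right) = -154 + 124 \left(\frac{49}{36} - \frac{450}{20}\right) = -154 + 124 \left(49 \cdot \frac{1}{36} - \frac{45}{2}\right) = -154 + 124 \left(\frac{49}{36} - \frac{45}{2}\right) = -154 + 124 \left(- \frac{761}{36}\right) = -154 - \frac{23591}{9} = - \frac{24977}{9}$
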